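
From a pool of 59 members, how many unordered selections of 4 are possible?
C(59,4) = 59!/(4!×55!) = 455126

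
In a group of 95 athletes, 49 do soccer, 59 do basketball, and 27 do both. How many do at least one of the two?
|A∪B| = |A| + |B| - |A∩B| = 49 + 59 - 27 = 81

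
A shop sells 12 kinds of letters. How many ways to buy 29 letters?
C(29+12-1, 12-1) = C(40, 11) = 2311801440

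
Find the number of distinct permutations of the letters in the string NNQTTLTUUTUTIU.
14! / (5! × 2! × 1! × 1! × 4! × 1!) = 15135120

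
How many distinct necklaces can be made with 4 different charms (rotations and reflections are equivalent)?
(4-1)!/2 = 6/2 = 3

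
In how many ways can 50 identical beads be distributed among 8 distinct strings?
C(50+8-1, 8-1) = C(57, 7) = 264385836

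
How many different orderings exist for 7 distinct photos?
7! = 5040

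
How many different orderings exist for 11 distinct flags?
11! = 39916800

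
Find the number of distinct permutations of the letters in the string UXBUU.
5! / (1! × 1! × 3!) = 20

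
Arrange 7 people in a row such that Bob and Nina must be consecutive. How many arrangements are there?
Treat the 2 as one block: (7-2+1)! × 2! = 720 × 2 = 1440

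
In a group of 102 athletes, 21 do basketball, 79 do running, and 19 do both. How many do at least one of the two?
|A∪B| = |A| + |B| - |A∩B| = 21 + 79 - 19 = 81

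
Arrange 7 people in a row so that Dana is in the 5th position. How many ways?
Fix one position: (7-1)! = 720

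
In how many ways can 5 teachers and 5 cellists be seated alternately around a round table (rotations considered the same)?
Fix one of the teachers: (5-1)! ways for the remaining teachers, × 5! ways for the cellists = 24 × 120 = 2880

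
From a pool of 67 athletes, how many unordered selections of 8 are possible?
C(67,8) = 67!/(8!×59!) = 6522361560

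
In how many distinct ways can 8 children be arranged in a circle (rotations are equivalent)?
Circular: fix one position, arrange the rest. (8-1)! = 5040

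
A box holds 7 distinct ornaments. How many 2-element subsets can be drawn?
C(7,2) = 7!/(2!×5!) = 21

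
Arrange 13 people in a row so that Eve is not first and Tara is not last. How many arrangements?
By inclusion-exclusion: 13! - 2×(13-1)! + (13-2)! = 6227020800 - 958003200 + 39916800 = 5308934400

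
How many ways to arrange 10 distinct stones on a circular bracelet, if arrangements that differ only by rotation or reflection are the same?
(10-1)!/2 = 362880/2 = 181440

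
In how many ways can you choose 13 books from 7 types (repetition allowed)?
C(13+7-1, 7-1) = C(19, 6) = 27132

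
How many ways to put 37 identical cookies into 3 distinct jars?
C(37+3-1, 3-1) = C(39, 2) = 741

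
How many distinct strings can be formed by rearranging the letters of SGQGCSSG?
8! / (1! × 3! × 3! × 1!) = 1120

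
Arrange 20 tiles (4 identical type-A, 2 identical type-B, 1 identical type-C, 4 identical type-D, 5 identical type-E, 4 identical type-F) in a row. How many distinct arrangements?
20! / (4! × 2! × 1! × 4! × 5! × 4!) = 733296564000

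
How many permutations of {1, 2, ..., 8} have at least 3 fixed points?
Exactly j fixed points: C(8,j)·!(8-j); sum over j ≥ 3 (derangement numbers via !m = (m-1)·(!(m-1) + !(m-2)): !0..!5 = 1, 0, 1, 2, 9, 44). Σ_{j=3}^{8} C(8,j)·!(8-j) = C(8,3)·!5 + C(8,4)·!4 + C(8,5)·!3 + C(8,6)·!2 + C(8,7)·!1 + C(8,8)·!0 = 56·44 + 70·9 + 56·2 + 28·1 + 8·0 + 1·1 = 3235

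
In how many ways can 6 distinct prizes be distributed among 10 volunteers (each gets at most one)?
P(10,6) = 10!/(10-6)! = 151200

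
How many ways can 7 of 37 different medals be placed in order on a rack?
P(37,7) = 37!/(37-7)! = 51889178880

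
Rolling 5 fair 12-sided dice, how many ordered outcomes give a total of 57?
Coefficient of x^57 in (x + x² + ... + x^12)^5. By inclusion-exclusion on dice exceeding 12: Σ_j (-1)^j C(5,j)·C(57-1-12j, 4) = C(5,0)·C(56,4) - C(5,1)·C(44,4) + C(5,2)·C(32,4) - C(5,3)·C(20,4) + C(5,4)·C(8,4) = 1·367290 - 5·135751 + 10·35960 - 10·4845 + 5·70 = 35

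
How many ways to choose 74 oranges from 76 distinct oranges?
C(76,74) = 76!/(74!×2!) = 2850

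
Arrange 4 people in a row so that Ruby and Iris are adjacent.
Treat as block: (4-1)! × 2! = 6 × 2 = 12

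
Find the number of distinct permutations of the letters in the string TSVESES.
7! / (1! × 2! × 1! × 3!) = 420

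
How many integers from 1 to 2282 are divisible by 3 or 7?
⌊2282/3⌋ + ⌊2282/7⌋ - ⌊2282/21⌋ = 760 + 326 - 108 = 978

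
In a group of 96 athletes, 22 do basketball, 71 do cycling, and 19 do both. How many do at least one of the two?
|A∪B| = |A| + |B| - |A∩B| = 22 + 71 - 19 = 74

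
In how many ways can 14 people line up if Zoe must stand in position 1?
Fix one position: (14-1)! = 6227020800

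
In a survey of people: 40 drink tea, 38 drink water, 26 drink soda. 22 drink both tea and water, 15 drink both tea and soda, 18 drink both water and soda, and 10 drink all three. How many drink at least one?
|A∪B∪C| = 40+38+26-22-15-18+10 = 59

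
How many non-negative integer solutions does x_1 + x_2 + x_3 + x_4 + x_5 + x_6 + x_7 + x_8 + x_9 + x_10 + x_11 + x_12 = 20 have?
C(20+12-1, 12-1) = C(31, 11) = 84672315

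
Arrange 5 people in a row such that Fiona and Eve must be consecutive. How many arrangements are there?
Treat the 2 as one block: (5-2+1)! × 2! = 24 × 2 = 48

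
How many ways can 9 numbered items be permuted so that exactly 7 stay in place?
Choose the 7 fixed points C(9,7) = 36, derange the rest: !2 = Σ_{j=0}^{2} (-1)^j·2!/j! = 2 - 2 + 1 = 1. Product = 36 × 1 = 36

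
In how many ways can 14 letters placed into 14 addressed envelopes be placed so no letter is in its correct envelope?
!14 = Σ_{j=0}^{14} (-1)^j·14!/j! = 87178291200 - 87178291200 + 43589145600 - 14529715200 + 3632428800 - 726485760 + 121080960 - 17297280 + 2162160 - 240240 + 24024 - 2184 + 182 - 14 + 1 = 32071101049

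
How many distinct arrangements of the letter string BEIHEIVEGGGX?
12! / (3! × 3! × 1! × 1! × 1! × 2! × 1!) = 6652800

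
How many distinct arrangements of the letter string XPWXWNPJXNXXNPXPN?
17! / (2! × 4! × 4! × 6! × 1!) = 428828400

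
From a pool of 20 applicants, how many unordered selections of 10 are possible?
C(20,10) = 20!/(10!×10!) = 184756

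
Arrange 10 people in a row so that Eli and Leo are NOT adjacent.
Total - adjacent = 10! - (10-1)!×2 = 3628800 - 725760 = 2903040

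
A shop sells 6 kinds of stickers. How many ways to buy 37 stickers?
C(37+6-1, 6-1) = C(42, 5) = 850668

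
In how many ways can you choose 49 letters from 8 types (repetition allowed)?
C(49+8-1, 8-1) = C(56, 7) = 231917400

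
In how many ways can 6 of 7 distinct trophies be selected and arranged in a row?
P(7,6) = 7!/(7-6)! = 5040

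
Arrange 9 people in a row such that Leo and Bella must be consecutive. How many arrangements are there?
Treat the 2 as one block: (9-2+1)! × 2! = 40320 × 2 = 80640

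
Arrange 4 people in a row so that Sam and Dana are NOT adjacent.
Total - adjacent = 4! - (4-1)!×2 = 24 - 12 = 12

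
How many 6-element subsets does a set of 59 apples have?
C(59,6) = 59!/(6!×53!) = 45057474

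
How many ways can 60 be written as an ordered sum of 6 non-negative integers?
C(60+6-1, 6-1) = C(65, 5) = 8259888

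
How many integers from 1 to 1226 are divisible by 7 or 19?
⌊1226/7⌋ + ⌊1226/19⌋ - ⌊1226/133⌋ = 175 + 64 - 9 = 230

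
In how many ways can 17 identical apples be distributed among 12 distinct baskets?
C(17+12-1, 12-1) = C(28, 11) = 21474180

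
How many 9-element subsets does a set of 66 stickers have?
C(66,9) = 66!/(9!×57!) = 37014131440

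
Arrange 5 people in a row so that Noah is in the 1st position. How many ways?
Fix one position: (5-1)! = 24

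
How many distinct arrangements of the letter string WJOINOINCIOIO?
13! / (1! × 4! × 1! × 1! × 2! × 4!) = 5405400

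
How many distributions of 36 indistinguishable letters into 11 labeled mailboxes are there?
C(36+11-1, 11-1) = C(46, 10) = 4076350421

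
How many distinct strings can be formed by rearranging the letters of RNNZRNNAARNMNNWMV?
17! / (1! × 2! × 7! × 3! × 1! × 2! × 1!) = 2940537600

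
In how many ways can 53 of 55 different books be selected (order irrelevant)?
C(55,53) = 55!/(53!×2!) = 1485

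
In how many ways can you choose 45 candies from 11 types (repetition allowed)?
C(45+11-1, 11-1) = C(55, 10) = 29248649430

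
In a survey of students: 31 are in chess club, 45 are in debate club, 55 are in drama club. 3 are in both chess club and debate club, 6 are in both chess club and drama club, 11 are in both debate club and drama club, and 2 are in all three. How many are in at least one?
|A∪B∪C| = 31+45+55-3-6-11+2 = 113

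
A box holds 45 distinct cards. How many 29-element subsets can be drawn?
C(45,29) = 45!/(29!×16!) = 646626422970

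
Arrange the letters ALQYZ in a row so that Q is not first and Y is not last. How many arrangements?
By inclusion-exclusion: 5! - 2×(5-1)! + (5-2)! = 120 - 48 + 6 = 78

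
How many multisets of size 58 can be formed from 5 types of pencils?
C(58+5-1, 5-1) = C(62, 4) = 557845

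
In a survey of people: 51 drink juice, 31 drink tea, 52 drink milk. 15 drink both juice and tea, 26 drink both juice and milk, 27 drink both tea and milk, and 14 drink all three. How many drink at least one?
|A∪B∪C| = 51+31+52-15-26-27+14 = 80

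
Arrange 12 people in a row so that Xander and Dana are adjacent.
Treat as block: (12-1)! × 2! = 39916800 × 2 = 79833600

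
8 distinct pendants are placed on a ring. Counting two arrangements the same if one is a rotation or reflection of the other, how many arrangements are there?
(8-1)!/2 = 5040/2 = 2520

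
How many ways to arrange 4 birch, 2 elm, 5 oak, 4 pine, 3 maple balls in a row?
18! / (4! × 2! × 5! × 4! × 3!) = 7718911200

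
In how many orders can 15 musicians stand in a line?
15! = 1307674368000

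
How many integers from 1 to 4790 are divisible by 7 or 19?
⌊4790/7⌋ + ⌊4790/19⌋ - ⌊4790/133⌋ = 684 + 252 - 36 = 900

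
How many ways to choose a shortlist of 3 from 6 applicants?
C(6,3) = 6!/(3!×3!) = 20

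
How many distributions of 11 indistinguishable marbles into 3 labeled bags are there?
C(11+3-1, 3-1) = C(13, 2) = 78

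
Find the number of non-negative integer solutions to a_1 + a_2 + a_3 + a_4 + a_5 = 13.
C(13+5-1, 5-1) = C(17, 4) = 2380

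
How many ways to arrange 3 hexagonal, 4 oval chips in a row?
7! / (3! × 4!) = 35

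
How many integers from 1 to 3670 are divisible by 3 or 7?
⌊3670/3⌋ + ⌊3670/7⌋ - ⌊3670/21⌋ = 1223 + 524 - 174 = 1573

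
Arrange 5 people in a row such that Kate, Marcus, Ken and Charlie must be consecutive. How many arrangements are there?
Treat the 4 as one block: (5-4+1)! × 4! = 2 × 24 = 48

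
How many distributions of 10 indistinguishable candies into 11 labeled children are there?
C(10+11-1, 11-1) = C(20, 10) = 184756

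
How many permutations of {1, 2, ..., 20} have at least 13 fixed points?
Exactly j fixed points: C(20,j)·!(20-j); sum over j ≥ 13 (derangement numbers via !m = (m-1)·(!(m-1) + !(m-2)): !0..!7 = 1, 0, 1, 2, 9, 44, 265, 1854). Σ_{j=13}^{20} C(20,j)·!(20-j) = C(20,13)·!7 + C(20,14)·!6 + C(20,15)·!5 + C(20,16)·!4 + C(20,17)·!3 + C(20,18)·!2 + C(20,19)·!1 + C(20,20)·!0 = 77520·1854 + 38760·265 + 15504·44 + 4845·9 + 1140·2 + 190·1 + 20·0 + 1·1 = 154721732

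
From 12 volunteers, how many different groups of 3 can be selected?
C(12,3) = 12!/(3!×9!) = 220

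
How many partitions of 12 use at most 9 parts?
By conjugation, equals partitions of 12 into parts ≤ 9. Let r_j(i) = number of partitions of i into parts ≤ j, for i = 0..12. r_1(i) = 1 for all i; r_j(i) = r_{j-1}(i) + r_j(i-j). Rows j = 2..9: ≤2: 1 1 2 2 3 3 4 4 5 5 6 6 7; ≤3: 1 1 2 3 4 5 7 8 10 12 14 16 19; ≤4: 1 1 2 3 5 6 9 11 15 18 23 27 34; ≤5: 1 1 2 3 5 7 10 13 18 23 30 37 47; ≤6: 1 1 2 3 5 7 11 14 20 26 35 44 58; ≤7: 1 1 2 3 5 7 11 15 21 28 38 49 65; ≤8: 1 1 2 3 5 7 11 15 22 29 40 52 70; ≤9: 1 1 2 3 5 7 11 15 22 30 41 54 73. r_9(12) = 73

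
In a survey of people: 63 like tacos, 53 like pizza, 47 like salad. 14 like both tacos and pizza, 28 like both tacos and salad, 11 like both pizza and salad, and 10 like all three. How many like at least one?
|A∪B∪C| = 63+53+47-14-28-11+10 = 120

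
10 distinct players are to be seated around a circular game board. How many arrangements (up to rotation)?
Circular: fix one position, arrange the rest. (10-1)! = 362880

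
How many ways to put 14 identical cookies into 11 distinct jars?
C(14+11-1, 11-1) = C(24, 10) = 1961256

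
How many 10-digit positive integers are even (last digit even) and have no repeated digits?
Last∈{0,2,4,6,8}. Last=0: 362880. Last nonzero: 4×8×P(8,8) = 1290240. Total = 1653120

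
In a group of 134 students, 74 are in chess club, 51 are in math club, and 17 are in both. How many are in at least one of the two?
|A∪B| = |A| + |B| - |A∩B| = 74 + 51 - 17 = 108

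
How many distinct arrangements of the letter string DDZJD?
5! / (3! × 1! × 1!) = 20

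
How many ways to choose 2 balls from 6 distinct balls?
C(6,2) = 6!/(2!×4!) = 15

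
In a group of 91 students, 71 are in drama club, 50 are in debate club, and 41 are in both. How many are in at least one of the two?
|A∪B| = |A| + |B| - |A∩B| = 71 + 50 - 41 = 80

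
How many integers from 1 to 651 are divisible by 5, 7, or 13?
⌊651/5⌋+⌊651/7⌋+⌊651/13⌋ - ⌊651/35⌋-⌊651/65⌋-⌊651/91⌋ + ⌊651/455⌋ = 130+93+50 - 18-10-7 + 1 = 239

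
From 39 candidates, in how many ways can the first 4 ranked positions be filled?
P(39,4) = 39!/(39-4)! = 1974024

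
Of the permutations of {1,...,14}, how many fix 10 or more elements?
Exactly j fixed points: C(14,j)·!(14-j); sum over j ≥ 10 (derangement numbers via !m = (m-1)·(!(m-1) + !(m-2)): !0..!4 = 1, 0, 1, 2, 9). Σ_{j=10}^{14} C(14,j)·!(14-j) = C(14,10)·!4 + C(14,11)·!3 + C(14,12)·!2 + C(14,13)·!1 + C(14,14)·!0 = 1001·9 + 364·2 + 91·1 + 14·0 + 1·1 = 9829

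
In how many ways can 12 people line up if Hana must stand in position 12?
Fix one position: (12-1)! = 39916800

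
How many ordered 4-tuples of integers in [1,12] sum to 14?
Coefficient of x^14 in (x + x² + ... + x^12)^4. By inclusion-exclusion on dice exceeding 12: Σ_j (-1)^j C(4,j)·C(14-1-12j, 3) = C(4,0)·C(13,3) = 1·286 = 286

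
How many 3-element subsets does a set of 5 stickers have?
C(5,3) = 5!/(3!×2!) = 10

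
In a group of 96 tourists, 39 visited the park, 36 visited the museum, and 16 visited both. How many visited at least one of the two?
|A∪B| = |A| + |B| - |A∩B| = 39 + 36 - 16 = 59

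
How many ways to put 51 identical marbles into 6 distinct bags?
C(51+6-1, 6-1) = C(56, 5) = 3819816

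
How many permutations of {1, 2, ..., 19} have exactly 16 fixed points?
Choose the 16 fixed points C(19,16) = 969, derange the rest: !3 = Σ_{j=0}^{3} (-1)^j·3!/j! = 6 - 6 + 3 - 1 = 2. Product = 969 × 2 = 1938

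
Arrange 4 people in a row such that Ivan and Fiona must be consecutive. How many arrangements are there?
Treat the 2 as one block: (4-2+1)! × 2! = 6 × 2 = 12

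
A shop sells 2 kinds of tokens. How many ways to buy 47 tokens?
C(47+2-1, 2-1) = C(48, 1) = 48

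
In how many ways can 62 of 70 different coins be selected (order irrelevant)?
C(70,62) = 70!/(62!×8!) = 9440350920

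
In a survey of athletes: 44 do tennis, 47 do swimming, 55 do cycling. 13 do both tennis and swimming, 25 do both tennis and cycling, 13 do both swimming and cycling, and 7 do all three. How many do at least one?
|A∪B∪C| = 44+47+55-13-25-13+7 = 102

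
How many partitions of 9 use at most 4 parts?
By conjugation, equals partitions of 9 into parts ≤ 4. Let r_j(i) = number of partitions of i into parts ≤ j, for i = 0..9. r_1(i) = 1 for all i; r_j(i) = r_{j-1}(i) + r_j(i-j). Rows j = 2..4: ≤2: 1 1 2 2 3 3 4 4 5 5; ≤3: 1 1 2 3 4 5 7 8 10 12; ≤4: 1 1 2 3 5 6 9 11 15 18. r_4(9) = 18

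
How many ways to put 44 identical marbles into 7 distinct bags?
C(44+7-1, 7-1) = C(50, 6) = 15890700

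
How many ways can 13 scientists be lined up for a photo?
13! = 6227020800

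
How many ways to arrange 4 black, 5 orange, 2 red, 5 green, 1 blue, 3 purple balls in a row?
20! / (4! × 5! × 2! × 5! × 1! × 3!) = 586637251200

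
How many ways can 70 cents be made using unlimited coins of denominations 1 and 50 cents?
Coefficient of x^70 in 1/(1-x^1) · 1/(1-x^50). Use j coins of 50 for j = 0..⌊70/50⌋ = 1, the rest in 1s: 1 + 1 = 2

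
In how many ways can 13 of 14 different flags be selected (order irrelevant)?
C(14,13) = 14!/(13!×1!) = 14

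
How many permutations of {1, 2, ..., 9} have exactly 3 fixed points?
Choose the 3 fixed points C(9,3) = 84, derange the rest: !6 = Σ_{j=0}^{6} (-1)^j·6!/j! = 720 - 720 + 360 - 120 + 30 - 6 + 1 = 265. Product = 84 × 265 = 22260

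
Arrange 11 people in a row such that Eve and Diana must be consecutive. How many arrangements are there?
Treat the 2 as one block: (11-2+1)! × 2! = 3628800 × 2 = 7257600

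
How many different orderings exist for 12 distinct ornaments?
12! = 479001600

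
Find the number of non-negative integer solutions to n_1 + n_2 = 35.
C(35+2-1, 2-1) = C(36, 1) = 36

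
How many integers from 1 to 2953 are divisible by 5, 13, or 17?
⌊2953/5⌋+⌊2953/13⌋+⌊2953/17⌋ - ⌊2953/65⌋-⌊2953/85⌋-⌊2953/221⌋ + ⌊2953/1105⌋ = 590+227+173 - 45-34-13 + 2 = 900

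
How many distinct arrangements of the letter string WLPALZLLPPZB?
12! / (3! × 1! × 1! × 4! × 2! × 1!) = 1663200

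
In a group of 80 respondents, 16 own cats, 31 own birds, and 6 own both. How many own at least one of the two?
|A∪B| = |A| + |B| - |A∩B| = 16 + 31 - 6 = 41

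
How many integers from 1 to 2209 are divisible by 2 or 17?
⌊2209/2⌋ + ⌊2209/17⌋ - ⌊2209/34⌋ = 1104 + 129 - 64 = 1169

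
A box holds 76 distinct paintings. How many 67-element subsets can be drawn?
C(76,67) = 76!/(67!×9!) = 142466675900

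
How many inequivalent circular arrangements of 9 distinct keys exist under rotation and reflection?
(9-1)!/2 = 40320/2 = 20160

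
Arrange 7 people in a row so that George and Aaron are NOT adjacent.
Total - adjacent = 7! - (7-1)!×2 = 5040 - 1440 = 3600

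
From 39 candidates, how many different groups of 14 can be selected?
C(39,14) = 39!/(14!×25!) = 15084504396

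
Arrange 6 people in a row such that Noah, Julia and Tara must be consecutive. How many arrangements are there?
Treat the 3 as one block: (6-3+1)! × 3! = 24 × 6 = 144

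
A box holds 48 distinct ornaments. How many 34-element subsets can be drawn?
C(48,34) = 48!/(34!×14!) = 482320623240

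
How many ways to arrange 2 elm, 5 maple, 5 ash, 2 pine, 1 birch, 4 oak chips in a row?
19! / (2! × 5! × 5! × 2! × 1! × 4!) = 87995587680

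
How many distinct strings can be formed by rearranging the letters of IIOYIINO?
8! / (4! × 1! × 1! × 2!) = 840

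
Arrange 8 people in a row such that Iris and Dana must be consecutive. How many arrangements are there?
Treat the 2 as one block: (8-2+1)! × 2! = 5040 × 2 = 10080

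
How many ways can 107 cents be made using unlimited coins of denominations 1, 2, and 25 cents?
Coefficient of x^107 in 1/(1-x^1) · 1/(1-x^2) · 1/(1-x^25). Case on j = number of 25-cent coins (j = 0..4); remainder r = 107 - 25j is made from {1,2} in ⌊r/2⌋+1 ways. r = 107, 82, 57, 32, 7 → 54 + 42 + 29 + 17 + 4 = 146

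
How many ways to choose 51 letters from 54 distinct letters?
C(54,51) = 54!/(51!×3!) = 24804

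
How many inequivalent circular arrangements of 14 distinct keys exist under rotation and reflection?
(14-1)!/2 = 6227020800/2 = 3113510400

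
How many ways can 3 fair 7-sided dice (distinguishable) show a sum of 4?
Coefficient of x^4 in (x + x² + ... + x^7)^3. By inclusion-exclusion on dice exceeding 7: Σ_j (-1)^j C(3,j)·C(4-1-7j, 2) = C(3,0)·C(3,2) = 1·3 = 3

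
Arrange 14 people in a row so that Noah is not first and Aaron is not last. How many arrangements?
By inclusion-exclusion: 14! - 2×(14-1)! + (14-2)! = 87178291200 - 12454041600 + 479001600 = 75203251200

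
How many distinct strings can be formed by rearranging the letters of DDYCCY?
6! / (2! × 2! × 2!) = 90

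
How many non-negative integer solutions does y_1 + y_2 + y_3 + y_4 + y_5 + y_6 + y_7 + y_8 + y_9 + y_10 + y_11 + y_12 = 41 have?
C(41+12-1, 12-1) = C(52, 11) = 60403728840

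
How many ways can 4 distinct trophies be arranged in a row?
4! = 24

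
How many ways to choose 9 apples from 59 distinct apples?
C(59,9) = 59!/(9!×50!) = 12565671261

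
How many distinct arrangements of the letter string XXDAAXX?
7! / (1! × 4! × 2!) = 105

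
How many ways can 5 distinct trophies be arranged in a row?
5! = 120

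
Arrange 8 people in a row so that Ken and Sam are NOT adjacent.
Total - adjacent = 8! - (8-1)!×2 = 40320 - 10080 = 30240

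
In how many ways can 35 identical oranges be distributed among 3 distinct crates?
C(35+3-1, 3-1) = C(37, 2) = 666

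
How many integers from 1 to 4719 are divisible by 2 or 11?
⌊4719/2⌋ + ⌊4719/11⌋ - ⌊4719/22⌋ = 2359 + 429 - 214 = 2574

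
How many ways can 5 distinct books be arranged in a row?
5! = 120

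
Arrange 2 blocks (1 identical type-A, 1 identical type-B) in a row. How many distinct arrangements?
2! / (1! × 1!) = 2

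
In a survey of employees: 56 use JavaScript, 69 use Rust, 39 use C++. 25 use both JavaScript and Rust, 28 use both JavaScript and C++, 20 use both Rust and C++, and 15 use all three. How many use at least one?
|A∪B∪C| = 56+69+39-25-28-20+15 = 106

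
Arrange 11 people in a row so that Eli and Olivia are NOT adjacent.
Total - adjacent = 11! - (11-1)!×2 = 39916800 - 7257600 = 32659200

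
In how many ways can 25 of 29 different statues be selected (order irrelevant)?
C(29,25) = 29!/(25!×4!) = 23751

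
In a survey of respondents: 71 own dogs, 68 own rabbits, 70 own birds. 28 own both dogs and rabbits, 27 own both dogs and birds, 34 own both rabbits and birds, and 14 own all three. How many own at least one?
|A∪B∪C| = 71+68+70-28-27-34+14 = 134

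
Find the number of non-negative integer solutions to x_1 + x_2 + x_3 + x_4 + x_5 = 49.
C(49+5-1, 5-1) = C(53, 4) = 292825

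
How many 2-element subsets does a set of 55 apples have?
C(55,2) = 55!/(2!×53!) = 1485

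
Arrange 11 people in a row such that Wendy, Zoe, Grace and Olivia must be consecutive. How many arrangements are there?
Treat the 4 as one block: (11-4+1)! × 4! = 40320 × 24 = 967680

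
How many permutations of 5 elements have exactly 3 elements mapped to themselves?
Choose the 3 fixed points C(5,3) = 10, derange the rest: !2 = Σ_{j=0}^{2} (-1)^j·2!/j! = 2 - 2 + 1 = 1. Product = 10 × 1 = 10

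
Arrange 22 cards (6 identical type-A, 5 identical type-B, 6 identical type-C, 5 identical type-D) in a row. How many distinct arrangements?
22! / (6! × 5! × 6! × 5!) = 150570227808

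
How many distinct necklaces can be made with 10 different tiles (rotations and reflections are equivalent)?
(10-1)!/2 = 362880/2 = 181440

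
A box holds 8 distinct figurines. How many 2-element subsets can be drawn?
C(8,2) = 8!/(2!×6!) = 28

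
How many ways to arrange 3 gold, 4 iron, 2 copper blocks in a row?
9! / (3! × 4! × 2!) = 1260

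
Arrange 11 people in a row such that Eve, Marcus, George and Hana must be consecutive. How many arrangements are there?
Treat the 4 as one block: (11-4+1)! × 4! = 40320 × 24 = 967680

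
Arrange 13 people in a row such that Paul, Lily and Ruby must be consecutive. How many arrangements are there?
Treat the 3 as one block: (13-3+1)! × 3! = 39916800 × 6 = 239500800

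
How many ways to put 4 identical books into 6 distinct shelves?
C(4+6-1, 6-1) = C(9, 5) = 126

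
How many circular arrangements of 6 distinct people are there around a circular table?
Circular: fix one position, arrange the rest. (6-1)! = 120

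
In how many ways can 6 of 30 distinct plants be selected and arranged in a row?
P(30,6) = 30!/(30-6)! = 427518000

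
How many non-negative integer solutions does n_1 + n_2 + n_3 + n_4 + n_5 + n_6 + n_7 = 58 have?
C(58+7-1, 7-1) = C(64, 6) = 74974368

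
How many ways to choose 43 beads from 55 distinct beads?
C(55,43) = 55!/(43!×12!) = 438729741450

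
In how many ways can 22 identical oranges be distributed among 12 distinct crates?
C(22+12-1, 12-1) = C(33, 11) = 193536720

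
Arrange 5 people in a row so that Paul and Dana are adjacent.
Treat as block: (5-1)! × 2! = 24 × 2 = 48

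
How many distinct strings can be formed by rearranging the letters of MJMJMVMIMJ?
10! / (5! × 1! × 3! × 1!) = 5040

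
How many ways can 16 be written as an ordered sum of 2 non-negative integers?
C(16+2-1, 2-1) = C(17, 1) = 17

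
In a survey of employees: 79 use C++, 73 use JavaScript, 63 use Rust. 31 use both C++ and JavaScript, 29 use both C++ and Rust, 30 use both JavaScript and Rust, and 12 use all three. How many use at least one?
|A∪B∪C| = 79+73+63-31-29-30+12 = 137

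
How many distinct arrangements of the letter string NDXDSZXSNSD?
11! / (3! × 3! × 2! × 1! × 2!) = 277200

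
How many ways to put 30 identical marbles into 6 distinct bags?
C(30+6-1, 6-1) = C(35, 5) = 324632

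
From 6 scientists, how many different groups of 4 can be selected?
C(6,4) = 6!/(4!×2!) = 15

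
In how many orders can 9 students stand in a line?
9! = 362880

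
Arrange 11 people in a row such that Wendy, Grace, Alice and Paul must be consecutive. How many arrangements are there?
Treat the 4 as one block: (11-4+1)! × 4! = 40320 × 24 = 967680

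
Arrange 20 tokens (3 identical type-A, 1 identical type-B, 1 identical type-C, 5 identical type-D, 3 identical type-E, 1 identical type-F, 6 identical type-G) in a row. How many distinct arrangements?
20! / (3! × 1! × 1! × 5! × 3! × 1! × 6!) = 782183001600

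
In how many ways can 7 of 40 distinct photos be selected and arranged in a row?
P(40,7) = 40!/(40-7)! = 93963542400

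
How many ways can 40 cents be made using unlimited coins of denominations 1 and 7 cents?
Coefficient of x^40 in 1/(1-x^1) · 1/(1-x^7). Use j coins of 7 for j = 0..⌊40/7⌋ = 5, the rest in 1s: 5 + 1 = 6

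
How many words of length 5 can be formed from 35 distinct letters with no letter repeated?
P(35,5) = 35!/(35-5)! = 38955840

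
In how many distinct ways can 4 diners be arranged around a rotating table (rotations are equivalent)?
Circular: fix one position, arrange the rest. (4-1)! = 6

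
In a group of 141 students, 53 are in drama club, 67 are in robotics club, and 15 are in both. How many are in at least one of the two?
|A∪B| = |A| + |B| - |A∩B| = 53 + 67 - 15 = 105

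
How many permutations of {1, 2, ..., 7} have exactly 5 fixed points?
Choose the 5 fixed points C(7,5) = 21, derange the rest: !2 = Σ_{j=0}^{2} (-1)^j·2!/j! = 2 - 2 + 1 = 1. Product = 21 × 1 = 21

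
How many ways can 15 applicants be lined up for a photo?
15! = 1307674368000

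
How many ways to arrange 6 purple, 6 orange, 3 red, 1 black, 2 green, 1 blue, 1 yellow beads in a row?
20! / (6! × 6! × 3! × 1! × 2! × 1! × 1!) = 391091500800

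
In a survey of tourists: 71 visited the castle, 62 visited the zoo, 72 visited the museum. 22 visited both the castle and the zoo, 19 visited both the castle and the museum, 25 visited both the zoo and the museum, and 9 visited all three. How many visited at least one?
|A∪B∪C| = 71+62+72-22-19-25+9 = 148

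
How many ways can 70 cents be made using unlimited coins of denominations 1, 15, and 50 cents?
Coefficient of x^70 in 1/(1-x^1) · 1/(1-x^15) · 1/(1-x^50). Case on j = number of 50-cent coins (j = 0..1); remainder r = 70 - 50j is made from {1,15} in ⌊r/15⌋+1 ways. r = 70, 20 → 5 + 2 = 7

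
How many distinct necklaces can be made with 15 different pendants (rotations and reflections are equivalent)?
(15-1)!/2 = 87178291200/2 = 43589145600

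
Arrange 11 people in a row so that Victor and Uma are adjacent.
Treat as block: (11-1)! × 2! = 3628800 × 2 = 7257600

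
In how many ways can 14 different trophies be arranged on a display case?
14! = 87178291200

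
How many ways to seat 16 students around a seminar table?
Circular: fix one position, arrange the rest. (16-1)! = 1307674368000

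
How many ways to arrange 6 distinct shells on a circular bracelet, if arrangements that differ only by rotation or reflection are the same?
(6-1)!/2 = 120/2 = 60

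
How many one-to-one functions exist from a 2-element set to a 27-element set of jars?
P(27,2) = 27!/(27-2)! = 702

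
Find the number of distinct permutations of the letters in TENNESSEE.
9! / (1! × 4! × 2! × 2!) = 3780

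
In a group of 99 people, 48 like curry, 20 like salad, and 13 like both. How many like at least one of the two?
|A∪B| = |A| + |B| - |A∩B| = 48 + 20 - 13 = 55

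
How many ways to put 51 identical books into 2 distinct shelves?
C(51+2-1, 2-1) = C(52, 1) = 52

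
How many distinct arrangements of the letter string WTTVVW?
6! / (2! × 2! × 2!) = 90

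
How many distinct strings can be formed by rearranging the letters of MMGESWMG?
8! / (2! × 1! × 3! × 1! × 1!) = 3360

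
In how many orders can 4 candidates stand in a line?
4! = 24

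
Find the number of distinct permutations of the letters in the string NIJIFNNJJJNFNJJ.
15! / (2! × 6! × 2! × 5!) = 3783780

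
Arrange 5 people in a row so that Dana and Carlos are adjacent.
Treat as block: (5-1)! × 2! = 24 × 2 = 48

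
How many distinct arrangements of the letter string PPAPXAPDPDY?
11! / (5! × 1! × 1! × 2! × 2!) = 83160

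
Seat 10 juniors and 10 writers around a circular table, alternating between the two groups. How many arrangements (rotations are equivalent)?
Fix one of the juniors: (10-1)! ways for the remaining juniors, × 10! ways for the writers = 362880 × 3628800 = 1316818944000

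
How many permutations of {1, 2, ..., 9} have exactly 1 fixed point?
Choose the 1 fixed point C(9,1) = 9, derange the rest: !8 = Σ_{j=0}^{8} (-1)^j·8!/j! = 40320 - 40320 + 20160 - 6720 + 1680 - 336 + 56 - 8 + 1 = 14833. Product = 9 × 14833 = 133497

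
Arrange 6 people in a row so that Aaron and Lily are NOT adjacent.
Total - adjacent = 6! - (6-1)!×2 = 720 - 240 = 480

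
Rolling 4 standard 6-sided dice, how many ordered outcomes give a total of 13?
Coefficient of x^13 in (x + x² + ... + x^6)^4. By inclusion-exclusion on dice exceeding 6: Σ_j (-1)^j C(4,j)·C(13-1-6j, 3) = C(4,0)·C(12,3) - C(4,1)·C(6,3) = 1·220 - 4·20 = 140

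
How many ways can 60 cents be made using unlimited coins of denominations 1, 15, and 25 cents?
Coefficient of x^60 in 1/(1-x^1) · 1/(1-x^15) · 1/(1-x^25). Case on j = number of 25-cent coins (j = 0..2); remainder r = 60 - 25j is made from {1,15} in ⌊r/15⌋+1 ways. r = 60, 35, 10 → 5 + 3 + 1 = 9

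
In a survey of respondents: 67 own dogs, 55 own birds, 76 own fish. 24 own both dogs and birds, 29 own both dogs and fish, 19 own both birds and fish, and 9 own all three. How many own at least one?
|A∪B∪C| = 67+55+76-24-29-19+9 = 135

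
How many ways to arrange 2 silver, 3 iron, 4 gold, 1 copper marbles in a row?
10! / (2! × 3! × 4! × 1!) = 12600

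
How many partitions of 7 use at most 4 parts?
By conjugation, equals partitions of 7 into parts ≤ 4. Let r_j(i) = number of partitions of i into parts ≤ j, for i = 0..7. r_1(i) = 1 for all i; r_j(i) = r_{j-1}(i) + r_j(i-j). Rows j = 2..4: ≤2: 1 1 2 2 3 3 4 4; ≤3: 1 1 2 3 4 5 7 8; ≤4: 1 1 2 3 5 6 9 11. r_4(7) = 11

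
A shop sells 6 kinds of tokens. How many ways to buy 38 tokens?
C(38+6-1, 6-1) = C(43, 5) = 962598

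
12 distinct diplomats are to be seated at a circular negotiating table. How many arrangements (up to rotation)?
Circular: fix one position, arrange the rest. (12-1)! = 39916800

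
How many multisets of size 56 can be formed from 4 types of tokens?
C(56+4-1, 4-1) = C(59, 3) = 32509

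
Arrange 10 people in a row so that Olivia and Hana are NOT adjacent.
Total - adjacent = 10! - (10-1)!×2 = 3628800 - 725760 = 2903040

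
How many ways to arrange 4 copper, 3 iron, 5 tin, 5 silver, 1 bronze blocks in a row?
18! / (4! × 3! × 5! × 5! × 1!) = 3087564480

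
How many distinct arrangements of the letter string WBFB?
4! / (1! × 2! × 1!) = 12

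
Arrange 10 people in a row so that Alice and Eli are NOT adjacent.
Total - adjacent = 10! - (10-1)!×2 = 3628800 - 725760 = 2903040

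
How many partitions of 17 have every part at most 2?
Let r_j(i) = number of partitions of i into parts ≤ j, for i = 0..17. r_1(i) = 1 for all i; r_j(i) = r_{j-1}(i) + r_j(i-j). Rows j = 2..2: ≤2: 1 1 2 2 3 3 4 4 5 5 6 6 7 7 8 8 9 9. r_2(17) = 9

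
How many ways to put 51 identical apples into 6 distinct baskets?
C(51+6-1, 6-1) = C(56, 5) = 3819816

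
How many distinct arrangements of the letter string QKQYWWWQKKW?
11! / (3! × 3! × 1! × 4!) = 46200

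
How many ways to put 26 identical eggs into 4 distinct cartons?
C(26+4-1, 4-1) = C(29, 3) = 3654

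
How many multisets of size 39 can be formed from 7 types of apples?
C(39+7-1, 7-1) = C(45, 6) = 8145060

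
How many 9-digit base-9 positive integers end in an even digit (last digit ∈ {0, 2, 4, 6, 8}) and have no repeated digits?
Last∈{0,2,4,6,8}. Last=0: 40320. Last nonzero: 4×7×P(7,7) = 141120. Total = 181440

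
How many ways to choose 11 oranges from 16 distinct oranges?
C(16,11) = 16!/(11!×5!) = 4368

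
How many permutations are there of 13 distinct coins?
13! = 6227020800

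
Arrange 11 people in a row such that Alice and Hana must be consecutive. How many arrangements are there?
Treat the 2 as one block: (11-2+1)! × 2! = 3628800 × 2 = 7257600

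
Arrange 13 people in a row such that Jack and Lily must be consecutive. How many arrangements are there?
Treat the 2 as one block: (13-2+1)! × 2! = 479001600 × 2 = 958003200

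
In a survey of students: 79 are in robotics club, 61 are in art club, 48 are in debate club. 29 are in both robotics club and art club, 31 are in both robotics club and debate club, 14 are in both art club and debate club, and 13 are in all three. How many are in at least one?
|A∪B∪C| = 79+61+48-29-31-14+13 = 127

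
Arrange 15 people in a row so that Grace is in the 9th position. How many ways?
Fix one position: (15-1)! = 87178291200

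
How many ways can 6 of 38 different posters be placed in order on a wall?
P(38,6) = 38!/(38-6)! = 1987690320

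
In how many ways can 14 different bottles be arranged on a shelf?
14! = 87178291200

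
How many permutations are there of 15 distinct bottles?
15! = 1307674368000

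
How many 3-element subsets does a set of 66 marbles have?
C(66,3) = 66!/(3!×63!) = 45760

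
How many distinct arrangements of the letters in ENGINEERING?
11! / (3! × 3! × 2! × 2! × 1!) = 277200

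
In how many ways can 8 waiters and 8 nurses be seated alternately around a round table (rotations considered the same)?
Fix one of the waiters: (8-1)! ways for the remaining waiters, × 8! ways for the nurses = 5040 × 40320 = 203212800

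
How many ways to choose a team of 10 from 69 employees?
C(69,10) = 69!/(10!×59!) = 340032449328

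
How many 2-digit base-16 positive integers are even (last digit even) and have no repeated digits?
Last∈{0,2,4,6,8,10,12,14}. Last=0: 15. Last nonzero: 7×14×P(14,0) = 98. Total = 113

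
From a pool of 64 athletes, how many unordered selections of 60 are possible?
C(64,60) = 64!/(60!×4!) = 635376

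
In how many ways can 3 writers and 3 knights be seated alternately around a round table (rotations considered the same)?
Fix one of the writers: (3-1)! ways for the remaining writers, × 3! ways for the knights = 2 × 6 = 12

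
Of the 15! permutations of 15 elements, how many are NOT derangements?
Complement of the derangements. !15 = Σ_{j=0}^{15} (-1)^j·15!/j! = 1307674368000 - 1307674368000 + 653837184000 - 217945728000 + 54486432000 - 10897286400 + 1816214400 - 259459200 + 32432400 - 3603600 + 360360 - 32760 + 2730 - 210 + 15 - 1 = 481066515734. 15! - !15 = 1307674368000 - 481066515734 = 826607852266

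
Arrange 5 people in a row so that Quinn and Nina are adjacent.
Treat as block: (5-1)! × 2! = 24 × 2 = 48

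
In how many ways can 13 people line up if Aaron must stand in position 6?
Fix one position: (13-1)! = 479001600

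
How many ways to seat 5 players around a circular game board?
Circular: fix one position, arrange the rest. (5-1)! = 24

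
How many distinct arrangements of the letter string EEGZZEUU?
8! / (3! × 2! × 2! × 1!) = 1680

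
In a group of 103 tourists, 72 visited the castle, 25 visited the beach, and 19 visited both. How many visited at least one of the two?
|A∪B| = |A| + |B| - |A∩B| = 72 + 25 - 19 = 78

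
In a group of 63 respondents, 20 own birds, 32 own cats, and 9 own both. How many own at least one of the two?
|A∪B| = |A| + |B| - |A∩B| = 20 + 32 - 9 = 43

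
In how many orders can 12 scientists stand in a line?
12! = 479001600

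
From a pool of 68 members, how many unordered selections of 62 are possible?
C(68,62) = 68!/(62!×6!) = 109453344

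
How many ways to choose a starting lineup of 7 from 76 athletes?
C(76,7) = 76!/(7!×69!) = 2186189400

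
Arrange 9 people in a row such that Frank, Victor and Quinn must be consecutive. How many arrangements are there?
Treat the 3 as one block: (9-3+1)! × 3! = 5040 × 6 = 30240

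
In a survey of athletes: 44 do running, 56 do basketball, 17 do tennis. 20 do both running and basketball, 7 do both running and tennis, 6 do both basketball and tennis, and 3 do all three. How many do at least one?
|A∪B∪C| = 44+56+17-20-7-6+3 = 87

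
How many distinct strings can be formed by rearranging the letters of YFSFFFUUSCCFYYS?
15! / (3! × 3! × 2! × 5! × 2!) = 75675600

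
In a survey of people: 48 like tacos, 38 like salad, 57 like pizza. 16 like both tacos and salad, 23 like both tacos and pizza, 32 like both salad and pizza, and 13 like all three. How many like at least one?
|A∪B∪C| = 48+38+57-16-23-32+13 = 85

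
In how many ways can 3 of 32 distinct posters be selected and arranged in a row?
P(32,3) = 32!/(32-3)! = 29760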